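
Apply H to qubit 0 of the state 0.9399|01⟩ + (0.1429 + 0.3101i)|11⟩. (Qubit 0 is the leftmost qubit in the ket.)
(0.7657 + 0.2193i)|01⟩ + (0.5636 - 0.2193i)|11⟩

H on qubit 0 mixes each pair of kets that differ only in qubit 0: amplitudes (a, b) of (|…0…⟩, |…1…⟩) become ((a + b)/√2, (a − b)/√2). Kets absent from the input have amplitude 0.
(|01⟩, |11⟩): (a, b) = (0.9399, (0.1429 + 0.3101i)) → ((0.7657 + 0.2193i), (0.5636 - 0.2193i))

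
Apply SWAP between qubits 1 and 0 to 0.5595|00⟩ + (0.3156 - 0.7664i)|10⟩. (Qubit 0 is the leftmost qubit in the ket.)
0.5595|00⟩ + (0.3156 - 0.7664i)|01⟩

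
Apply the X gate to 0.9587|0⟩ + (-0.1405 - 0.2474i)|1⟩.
(-0.1405 - 0.2474i)|0⟩ + 0.9587|1⟩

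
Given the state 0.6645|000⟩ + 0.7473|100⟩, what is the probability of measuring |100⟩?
0.5585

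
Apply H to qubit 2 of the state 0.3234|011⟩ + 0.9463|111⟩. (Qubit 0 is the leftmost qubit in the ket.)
0.2287|010⟩ - 0.2287|011⟩ + 0.6691|110⟩ - 0.6691|111⟩

H on qubit 2 mixes each pair of kets that differ only in qubit 2: amplitudes (a, b) of (|…0…⟩, |…1…⟩) become ((a + b)/√2, (a − b)/√2). Kets absent from the input have amplitude 0.
(|010⟩, |011⟩): (a, b) = (0, 0.3234) → (0.2287, -0.2287)
(|110⟩, |111⟩): (a, b) = (0, 0.9463) → (0.6691, -0.6691)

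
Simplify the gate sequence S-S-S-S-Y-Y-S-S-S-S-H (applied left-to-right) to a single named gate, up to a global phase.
H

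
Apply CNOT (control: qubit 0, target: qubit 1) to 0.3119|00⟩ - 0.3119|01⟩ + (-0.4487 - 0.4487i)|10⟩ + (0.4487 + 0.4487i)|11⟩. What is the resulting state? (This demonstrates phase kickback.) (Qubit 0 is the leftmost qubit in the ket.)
0.3119|00⟩ - 0.3119|01⟩ + (0.4487 + 0.4487i)|10⟩ + (-0.4487 - 0.4487i)|11⟩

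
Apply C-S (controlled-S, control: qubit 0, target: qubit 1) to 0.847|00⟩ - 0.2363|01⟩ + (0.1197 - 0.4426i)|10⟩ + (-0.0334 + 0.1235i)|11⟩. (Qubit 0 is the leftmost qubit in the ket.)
0.847|00⟩ - 0.2363|01⟩ + (0.1197 - 0.4426i)|10⟩ + (-0.1235 - 0.0334i)|11⟩

C-S leaves the control-|0⟩ kets |00⟩, |01⟩ unchanged and applies S to qubit 1 on the control-|1⟩ pair (|10⟩, |11⟩).
S = [[1, 0], [0, i]].
With a = amp(|10⟩) = (0.1197 - 0.4426i) and b = amp(|11⟩) = (-0.0334 + 0.1235i):
new amp(|10⟩) = (1)·a = (0.1197 - 0.4426i)
new amp(|11⟩) = (i)·b = (-0.1235 - 0.0334i)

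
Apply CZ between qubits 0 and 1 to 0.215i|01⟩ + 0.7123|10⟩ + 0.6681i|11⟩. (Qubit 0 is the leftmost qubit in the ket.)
0.215i|01⟩ + 0.7123|10⟩ - 0.6681i|11⟩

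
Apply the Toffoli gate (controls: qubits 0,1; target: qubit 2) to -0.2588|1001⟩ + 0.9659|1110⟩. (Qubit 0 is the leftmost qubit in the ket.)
-0.2588|1001⟩ + 0.9659|1100⟩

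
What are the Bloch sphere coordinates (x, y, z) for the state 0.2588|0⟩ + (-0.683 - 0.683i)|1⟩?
(-0.3535, -0.3535, -0.866)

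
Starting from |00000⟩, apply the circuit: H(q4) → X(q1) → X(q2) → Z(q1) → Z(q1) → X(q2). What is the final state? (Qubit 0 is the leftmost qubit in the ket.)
1/√2|01000⟩ + 1/√2|01001⟩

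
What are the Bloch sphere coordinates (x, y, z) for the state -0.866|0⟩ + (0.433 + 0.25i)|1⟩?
(-0.75, -0.433, 0.5)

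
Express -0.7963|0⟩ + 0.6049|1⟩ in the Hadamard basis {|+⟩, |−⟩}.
-0.1353|+⟩ - 0.9908|−⟩

With |ψ⟩ = α|0⟩ + β|1⟩, the Hadamard-basis coefficients are ⟨+|ψ⟩ = (α + β)/√2 and ⟨−|ψ⟩ = (α − β)/√2.
Here α = -0.7963, β = 0.6049: (α + β)/√2 = -0.1353, (α − β)/√2 = -0.9908.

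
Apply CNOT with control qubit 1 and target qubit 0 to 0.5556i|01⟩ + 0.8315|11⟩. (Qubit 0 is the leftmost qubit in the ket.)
0.8315|01⟩ + 0.5556i|11⟩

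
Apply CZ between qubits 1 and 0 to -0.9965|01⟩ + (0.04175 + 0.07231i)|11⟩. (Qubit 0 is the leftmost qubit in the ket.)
-0.9965|01⟩ + (-0.04175 - 0.07231i)|11⟩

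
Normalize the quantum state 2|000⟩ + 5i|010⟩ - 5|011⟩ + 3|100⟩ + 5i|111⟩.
0.2132|000⟩ + 0.533i|010⟩ - 0.533|011⟩ + 0.3198|100⟩ + 0.533i|111⟩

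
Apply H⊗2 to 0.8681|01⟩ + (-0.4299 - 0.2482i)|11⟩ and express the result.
(0.2191 - 0.1241i)|00⟩ + (-0.2191 + 0.1241i)|01⟩ + (0.649 + 0.1241i)|10⟩ + (-0.649 - 0.1241i)|11⟩

H⊗2 gives amp(|y⟩) = (1/2) Σ_x (−1)^(x·y) amp(|x⟩), where x·y is the number of positions in which both x and y have a 1.
|00⟩: (0.8681 + (-0.4299 - 0.2482i))/2 = (0.2191 - 0.1241i)
|01⟩: (-0.8681 - (-0.4299 - 0.2482i))/2 = (-0.2191 + 0.1241i)
|10⟩: (0.8681 - (-0.4299 - 0.2482i))/2 = (0.649 + 0.1241i)
|11⟩: (-0.8681 + (-0.4299 - 0.2482i))/2 = (-0.649 - 0.1241i)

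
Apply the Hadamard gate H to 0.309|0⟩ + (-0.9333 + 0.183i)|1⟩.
(-0.4414 + 0.1294i)|0⟩ + (0.8784 - 0.1294i)|1⟩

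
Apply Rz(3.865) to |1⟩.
(-0.3539 + 0.9353i)|1⟩

Rz(3.865) = [[e^(−iθ/2), 0], [0, e^(iθ/2)]] with e^(±iθ/2) = cos(θ/2) ± i·sin(θ/2); θ = 3.865, cos(θ/2) ≈ -0.353868, sin(θ/2) ≈ 0.935295.
With a = amp(|0⟩) = 0 and b = amp(|1⟩) = 1:
new amp(|0⟩) = (-0.353868 - 0.935295i)·a = 0
new amp(|1⟩) = (-0.353868 + 0.935295i)·b = (-0.3539 + 0.9353i)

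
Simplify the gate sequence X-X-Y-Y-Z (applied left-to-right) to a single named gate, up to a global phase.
Z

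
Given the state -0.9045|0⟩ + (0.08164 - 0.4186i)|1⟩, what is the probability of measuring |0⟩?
0.8181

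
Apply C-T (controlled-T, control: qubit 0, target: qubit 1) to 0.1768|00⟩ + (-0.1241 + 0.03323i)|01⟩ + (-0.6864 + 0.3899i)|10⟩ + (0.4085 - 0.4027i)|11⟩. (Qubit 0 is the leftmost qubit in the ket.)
0.1768|00⟩ + (-0.1241 + 0.03323i)|01⟩ + (-0.6864 + 0.3899i)|10⟩ + (0.5736 + 0.004101i)|11⟩

C-T leaves the control-|0⟩ kets |00⟩, |01⟩ unchanged and applies T to qubit 1 on the control-|1⟩ pair (|10⟩, |11⟩).
T = [[1, 0], [0, (1/√2 + (1/√2)i)]].
With a = amp(|10⟩) = (-0.6864 + 0.3899i) and b = amp(|11⟩) = (0.4085 - 0.4027i):
new amp(|10⟩) = (1)·a = (-0.6864 + 0.3899i)
new amp(|11⟩) = (1/√2 + (1/√2)i)·b = (0.5736 + 0.004101i)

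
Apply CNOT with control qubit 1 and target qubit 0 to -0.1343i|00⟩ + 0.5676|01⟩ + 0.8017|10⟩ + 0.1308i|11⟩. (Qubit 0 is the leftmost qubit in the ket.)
-0.1343i|00⟩ + 0.1308i|01⟩ + 0.8017|10⟩ + 0.5676|11⟩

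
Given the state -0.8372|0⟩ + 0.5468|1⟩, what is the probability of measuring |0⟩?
0.7009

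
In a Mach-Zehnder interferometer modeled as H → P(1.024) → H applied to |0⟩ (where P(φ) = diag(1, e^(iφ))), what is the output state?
(0.76 + 0.4271i)|0⟩ + (0.24 - 0.4271i)|1⟩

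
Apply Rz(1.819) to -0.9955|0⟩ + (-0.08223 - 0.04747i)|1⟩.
(-0.6114 + 0.7856i)|0⟩ + (-0.01304 - 0.09405i)|1⟩

Rz(1.819) = [[e^(−iθ/2), 0], [0, e^(iθ/2)]] with e^(±iθ/2) = cos(θ/2) ± i·sin(θ/2); θ = 1.819, cos(θ/2) ≈ 0.61414, sin(θ/2) ≈ 0.789197.
With a = amp(|0⟩) = -0.9955 and b = amp(|1⟩) = (-0.08223 - 0.04747i):
new amp(|0⟩) = (0.61414 - 0.789197i)·a = (-0.6114 + 0.7856i)
new amp(|1⟩) = (0.61414 + 0.789197i)·b = (-0.01304 - 0.09405i)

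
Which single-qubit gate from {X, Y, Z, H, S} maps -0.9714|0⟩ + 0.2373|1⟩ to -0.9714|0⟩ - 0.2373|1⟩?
Z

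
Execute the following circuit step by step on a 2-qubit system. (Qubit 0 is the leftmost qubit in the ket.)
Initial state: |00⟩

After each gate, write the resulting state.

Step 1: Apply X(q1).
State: |01⟩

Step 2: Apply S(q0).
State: |01⟩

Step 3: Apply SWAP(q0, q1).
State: |10⟩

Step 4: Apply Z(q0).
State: -|10⟩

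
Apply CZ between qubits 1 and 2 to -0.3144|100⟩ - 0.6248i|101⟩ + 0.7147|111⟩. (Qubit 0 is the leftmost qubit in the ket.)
-0.3144|100⟩ - 0.6248i|101⟩ - 0.7147|111⟩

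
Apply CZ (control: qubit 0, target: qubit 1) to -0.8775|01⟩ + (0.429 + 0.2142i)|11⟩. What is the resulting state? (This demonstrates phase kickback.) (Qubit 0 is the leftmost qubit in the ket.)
-0.8775|01⟩ + (-0.429 - 0.2142i)|11⟩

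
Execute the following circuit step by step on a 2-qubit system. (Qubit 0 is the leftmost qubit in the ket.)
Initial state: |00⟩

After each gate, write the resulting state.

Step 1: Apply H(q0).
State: 1/√2|00⟩ + 1/√2|10⟩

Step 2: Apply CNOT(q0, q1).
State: 1/√2|00⟩ + 1/√2|11⟩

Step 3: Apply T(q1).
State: 1/√2|00⟩ + (1/2 + (1/2)i)|11⟩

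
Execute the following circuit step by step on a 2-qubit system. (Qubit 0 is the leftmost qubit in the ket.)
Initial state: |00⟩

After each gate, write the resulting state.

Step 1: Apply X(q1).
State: |01⟩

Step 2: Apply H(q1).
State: 1/√2|00⟩ - 1/√2|01⟩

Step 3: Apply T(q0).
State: 1/√2|00⟩ - 1/√2|01⟩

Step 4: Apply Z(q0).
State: 1/√2|00⟩ - 1/√2|01⟩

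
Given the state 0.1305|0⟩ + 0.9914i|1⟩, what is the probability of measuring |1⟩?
0.9829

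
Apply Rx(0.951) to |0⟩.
0.8891|0⟩ - 0.4578i|1⟩

Rx(0.951) = [[cos(θ/2), −i·sin(θ/2)], [−i·sin(θ/2), cos(θ/2)]]; θ = 0.951, cos(θ/2) ≈ 0.889064, sin(θ/2) ≈ 0.457783.
With a = amp(|0⟩) = 1 and b = amp(|1⟩) = 0:
new amp(|0⟩) = (0.889064)·a + (-0.457783i)·b = 0.8891
new amp(|1⟩) = (-0.457783i)·a + (0.889064)·b = -0.4578i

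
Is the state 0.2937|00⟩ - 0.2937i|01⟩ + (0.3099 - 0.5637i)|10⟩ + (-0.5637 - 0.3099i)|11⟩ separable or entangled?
Separable

Writing the state as a|00⟩ + b|01⟩ + c|10⟩ + d|11⟩, it is a product state iff ad − bc = 0.
Here (a, b, c, d) = (0.2937, -0.2937i, (0.3099 - 0.5637i), (-0.5637 - 0.3099i)): ad − bc = (0.2937)(-0.5637 - 0.3099i) − (-0.2937i)(0.3099 - 0.5637i) = 0, so the state is separable.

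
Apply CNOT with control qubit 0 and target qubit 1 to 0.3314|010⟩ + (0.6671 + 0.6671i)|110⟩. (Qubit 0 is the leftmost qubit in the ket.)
0.3314|010⟩ + (0.6671 + 0.6671i)|100⟩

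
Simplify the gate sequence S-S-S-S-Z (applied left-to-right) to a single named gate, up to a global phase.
Z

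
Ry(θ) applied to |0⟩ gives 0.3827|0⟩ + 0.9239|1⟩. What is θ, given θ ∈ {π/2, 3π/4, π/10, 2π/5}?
3π/4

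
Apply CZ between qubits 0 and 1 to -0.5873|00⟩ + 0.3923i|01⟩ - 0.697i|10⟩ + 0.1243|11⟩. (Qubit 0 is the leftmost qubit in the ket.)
-0.5873|00⟩ + 0.3923i|01⟩ - 0.697i|10⟩ - 0.1243|11⟩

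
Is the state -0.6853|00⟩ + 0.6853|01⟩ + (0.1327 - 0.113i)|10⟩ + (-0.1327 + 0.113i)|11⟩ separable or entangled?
Separable

Writing the state as a|00⟩ + b|01⟩ + c|10⟩ + d|11⟩, it is a product state iff ad − bc = 0.
Here (a, b, c, d) = (-0.6853, 0.6853, (0.1327 - 0.113i), (-0.1327 + 0.113i)): ad − bc = (-0.6853)(-0.1327 + 0.113i) − (0.6853)(0.1327 - 0.113i) = 0, so the state is separable.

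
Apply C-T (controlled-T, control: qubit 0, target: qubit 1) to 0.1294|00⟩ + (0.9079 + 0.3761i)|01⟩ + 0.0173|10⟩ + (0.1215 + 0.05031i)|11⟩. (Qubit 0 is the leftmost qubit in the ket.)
0.1294|00⟩ + (0.9079 + 0.3761i)|01⟩ + 0.0173|10⟩ + (0.05034 + 0.1215i)|11⟩

C-T leaves the control-|0⟩ kets |00⟩, |01⟩ unchanged and applies T to qubit 1 on the control-|1⟩ pair (|10⟩, |11⟩).
T = [[1, 0], [0, (1/√2 + (1/√2)i)]].
With a = amp(|10⟩) = 0.0173 and b = amp(|11⟩) = (0.1215 + 0.05031i):
new amp(|10⟩) = (1)·a = 0.0173
new amp(|11⟩) = (1/√2 + (1/√2)i)·b = (0.05034 + 0.1215i)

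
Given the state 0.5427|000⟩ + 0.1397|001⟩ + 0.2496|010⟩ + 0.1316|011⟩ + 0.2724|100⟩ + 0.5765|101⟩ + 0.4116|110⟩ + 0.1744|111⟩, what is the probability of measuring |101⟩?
0.3324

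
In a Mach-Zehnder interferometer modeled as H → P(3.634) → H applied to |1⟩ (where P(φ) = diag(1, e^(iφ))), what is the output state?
(0.9406 + 0.2364i)|0⟩ + (0.0594 - 0.2364i)|1⟩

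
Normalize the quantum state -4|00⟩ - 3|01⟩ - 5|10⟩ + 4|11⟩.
-0.4924|00⟩ - 0.3693|01⟩ - 0.6155|10⟩ + 0.4924|11⟩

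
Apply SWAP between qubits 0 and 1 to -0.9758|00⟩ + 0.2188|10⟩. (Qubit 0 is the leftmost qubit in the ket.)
-0.9758|00⟩ + 0.2188|01⟩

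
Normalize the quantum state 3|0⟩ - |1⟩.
0.9487|0⟩ - 0.3162|1⟩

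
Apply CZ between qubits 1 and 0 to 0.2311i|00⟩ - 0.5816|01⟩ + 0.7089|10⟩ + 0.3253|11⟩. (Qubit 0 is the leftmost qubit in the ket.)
0.2311i|00⟩ - 0.5816|01⟩ + 0.7089|10⟩ - 0.3253|11⟩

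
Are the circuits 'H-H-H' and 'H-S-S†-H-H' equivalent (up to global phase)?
Yes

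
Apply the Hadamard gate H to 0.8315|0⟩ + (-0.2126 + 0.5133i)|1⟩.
(0.4376 + 0.363i)|0⟩ + (0.7383 - 0.363i)|1⟩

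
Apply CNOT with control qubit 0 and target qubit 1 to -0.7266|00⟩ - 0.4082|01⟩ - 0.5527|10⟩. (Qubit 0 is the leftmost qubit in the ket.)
-0.7266|00⟩ - 0.4082|01⟩ - 0.5527|11⟩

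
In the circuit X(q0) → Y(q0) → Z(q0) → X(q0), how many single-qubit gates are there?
4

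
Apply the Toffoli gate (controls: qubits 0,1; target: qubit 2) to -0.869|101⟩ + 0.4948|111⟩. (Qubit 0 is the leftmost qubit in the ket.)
-0.869|101⟩ + 0.4948|110⟩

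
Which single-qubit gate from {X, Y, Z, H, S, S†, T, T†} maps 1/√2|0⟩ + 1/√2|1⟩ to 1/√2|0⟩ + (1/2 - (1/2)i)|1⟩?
T†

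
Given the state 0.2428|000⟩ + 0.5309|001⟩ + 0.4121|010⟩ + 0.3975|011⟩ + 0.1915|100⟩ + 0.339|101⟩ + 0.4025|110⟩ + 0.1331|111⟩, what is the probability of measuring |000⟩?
0.05895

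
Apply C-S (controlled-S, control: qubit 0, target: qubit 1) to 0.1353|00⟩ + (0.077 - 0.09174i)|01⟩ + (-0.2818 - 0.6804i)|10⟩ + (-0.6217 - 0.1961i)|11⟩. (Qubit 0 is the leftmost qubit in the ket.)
0.1353|00⟩ + (0.077 - 0.09174i)|01⟩ + (-0.2818 - 0.6804i)|10⟩ + (0.1961 - 0.6217i)|11⟩

C-S leaves the control-|0⟩ kets |00⟩, |01⟩ unchanged and applies S to qubit 1 on the control-|1⟩ pair (|10⟩, |11⟩).
S = [[1, 0], [0, i]].
With a = amp(|10⟩) = (-0.2818 - 0.6804i) and b = amp(|11⟩) = (-0.6217 - 0.1961i):
new amp(|10⟩) = (1)·a = (-0.2818 - 0.6804i)
new amp(|11⟩) = (i)·b = (0.1961 - 0.6217i)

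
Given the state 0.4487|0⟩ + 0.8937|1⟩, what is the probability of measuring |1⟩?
0.7987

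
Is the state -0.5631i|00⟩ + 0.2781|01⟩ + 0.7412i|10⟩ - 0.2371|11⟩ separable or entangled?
Entangled

Writing the state as a|00⟩ + b|01⟩ + c|10⟩ + d|11⟩, it is a product state iff ad − bc = 0.
Here (a, b, c, d) = (-0.5631i, 0.2781, 0.7412i, -0.2371): ad − bc = (-0.5631i)(-0.2371) − (0.2781)(0.7412i) = -0.07262i ≠ 0, so the state is entangled.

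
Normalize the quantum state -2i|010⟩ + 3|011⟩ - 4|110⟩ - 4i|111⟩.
-0.2981i|010⟩ + 1/√5|011⟩ - 0.5963|110⟩ - 0.5963i|111⟩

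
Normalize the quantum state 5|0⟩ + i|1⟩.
0.9806|0⟩ + 0.1961i|1⟩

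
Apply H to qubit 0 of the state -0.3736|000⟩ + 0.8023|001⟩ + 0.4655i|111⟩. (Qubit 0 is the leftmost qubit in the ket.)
-0.2642|000⟩ + 0.5673|001⟩ + 0.3292i|011⟩ - 0.2642|100⟩ + 0.5673|101⟩ - 0.3292i|111⟩

H on qubit 0 mixes each pair of kets that differ only in qubit 0: amplitudes (a, b) of (|…0…⟩, |…1…⟩) become ((a + b)/√2, (a − b)/√2). Kets absent from the input have amplitude 0.
(|000⟩, |100⟩): (a, b) = (-0.3736, 0) → (-0.2642, -0.2642)
(|001⟩, |101⟩): (a, b) = (0.8023, 0) → (0.5673, 0.5673)
(|011⟩, |111⟩): (a, b) = (0, 0.4655i) → (0.3292i, -0.3292i)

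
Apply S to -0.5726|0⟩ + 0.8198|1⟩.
-0.5726|0⟩ + 0.8198i|1⟩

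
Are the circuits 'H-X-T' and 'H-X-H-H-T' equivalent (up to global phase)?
Yes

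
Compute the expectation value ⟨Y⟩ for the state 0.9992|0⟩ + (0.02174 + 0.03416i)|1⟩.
0.06827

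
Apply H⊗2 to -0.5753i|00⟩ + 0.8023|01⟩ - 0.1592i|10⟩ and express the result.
(0.4012 - 0.3673i)|00⟩ + (-0.4012 - 0.3673i)|01⟩ + (0.4012 - 0.2081i)|10⟩ + (-0.4012 - 0.2081i)|11⟩

H⊗2 gives amp(|y⟩) = (1/2) Σ_x (−1)^(x·y) amp(|x⟩), where x·y is the number of positions in which both x and y have a 1.
|00⟩: (-0.5753i + 0.8023 - 0.1592i)/2 = (0.4012 - 0.3673i)
|01⟩: (-0.5753i - 0.8023 - 0.1592i)/2 = (-0.4012 - 0.3673i)
|10⟩: (-0.5753i + 0.8023 + 0.1592i)/2 = (0.4012 - 0.2081i)
|11⟩: (-0.5753i - 0.8023 + 0.1592i)/2 = (-0.4012 - 0.2081i)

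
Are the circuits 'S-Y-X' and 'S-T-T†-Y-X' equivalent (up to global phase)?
Yes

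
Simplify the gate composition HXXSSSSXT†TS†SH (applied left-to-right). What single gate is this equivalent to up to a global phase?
Z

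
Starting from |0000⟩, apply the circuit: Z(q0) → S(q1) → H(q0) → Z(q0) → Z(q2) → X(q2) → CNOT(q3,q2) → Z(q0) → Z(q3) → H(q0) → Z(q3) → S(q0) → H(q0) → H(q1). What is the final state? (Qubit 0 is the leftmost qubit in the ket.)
1/2|0010⟩ + 1/2|0110⟩ + 1/2|1010⟩ + 1/2|1110⟩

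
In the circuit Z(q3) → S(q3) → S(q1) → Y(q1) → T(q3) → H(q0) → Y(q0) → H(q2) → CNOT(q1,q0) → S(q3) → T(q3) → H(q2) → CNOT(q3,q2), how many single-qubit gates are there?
11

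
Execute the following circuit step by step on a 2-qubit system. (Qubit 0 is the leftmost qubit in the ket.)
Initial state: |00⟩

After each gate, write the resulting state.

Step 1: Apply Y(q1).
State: i|01⟩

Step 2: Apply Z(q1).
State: -i|01⟩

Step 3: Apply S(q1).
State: |01⟩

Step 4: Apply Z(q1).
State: -|01⟩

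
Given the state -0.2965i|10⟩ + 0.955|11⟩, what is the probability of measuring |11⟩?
0.912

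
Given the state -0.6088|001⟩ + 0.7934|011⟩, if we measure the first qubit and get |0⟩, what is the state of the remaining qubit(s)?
-0.6088|01⟩ + 0.7934|11⟩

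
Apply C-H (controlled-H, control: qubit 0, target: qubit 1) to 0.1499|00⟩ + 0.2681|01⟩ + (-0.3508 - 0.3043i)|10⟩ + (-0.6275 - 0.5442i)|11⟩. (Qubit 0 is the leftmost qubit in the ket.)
0.1499|00⟩ + 0.2681|01⟩ + (-0.6918 - 0.6i)|10⟩ + (0.1957 + 0.1696i)|11⟩

C-H leaves the control-|0⟩ kets |00⟩, |01⟩ unchanged and applies H to qubit 1 on the control-|1⟩ pair (|10⟩, |11⟩).
H = [[1/√2, 1/√2], [1/√2, -1/√2]].
With a = amp(|10⟩) = (-0.3508 - 0.3043i) and b = amp(|11⟩) = (-0.6275 - 0.5442i):
new amp(|10⟩) = (1/√2)·a + (1/√2)·b = (-0.6918 - 0.6i)
new amp(|11⟩) = (1/√2)·a + (-1/√2)·b = (0.1957 + 0.1696i)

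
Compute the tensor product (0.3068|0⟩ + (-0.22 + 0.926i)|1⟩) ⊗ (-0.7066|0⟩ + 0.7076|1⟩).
-0.2168|00⟩ + 0.2171|01⟩ + (0.1555 - 0.6543i)|10⟩ + (-0.1557 + 0.6552i)|11⟩

amp(|b₁b₂…⟩) = product of the factor amplitudes for bits b₁, b₂, …; only kets whose every factor amplitude is nonzero survive.
|00⟩: (0.3068)(-0.7066) = -0.2168
|01⟩: (0.3068)(0.7076) = 0.2171
|10⟩: (-0.22 + 0.926i)(-0.7066) = (0.1555 - 0.6543i)
|11⟩: (-0.22 + 0.926i)(0.7076) = (-0.1557 + 0.6552i)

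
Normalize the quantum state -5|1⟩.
-|1⟩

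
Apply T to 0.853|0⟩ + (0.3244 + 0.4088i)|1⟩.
0.853|0⟩ + (-0.05968 + 0.5185i)|1⟩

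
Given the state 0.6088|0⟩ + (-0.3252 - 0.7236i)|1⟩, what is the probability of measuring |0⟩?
0.3706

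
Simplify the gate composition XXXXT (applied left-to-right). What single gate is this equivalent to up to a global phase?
T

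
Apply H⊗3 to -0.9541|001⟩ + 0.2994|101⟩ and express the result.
-0.2315|000⟩ + 0.2315|001⟩ - 0.2315|010⟩ + 0.2315|011⟩ - 0.4432|100⟩ + 0.4432|101⟩ - 0.4432|110⟩ + 0.4432|111⟩

H⊗3 gives amp(|y⟩) = (1/2√2) Σ_x (−1)^(x·y) amp(|x⟩), where x·y is the number of positions in which both x and y have a 1.
|000⟩: (-0.9541 + 0.2994)/(2√2) = -0.2315
|001⟩: (0.9541 - 0.2994)/(2√2) = 0.2315
|010⟩: (-0.9541 + 0.2994)/(2√2) = -0.2315
|011⟩: (0.9541 - 0.2994)/(2√2) = 0.2315
|100⟩: (-0.9541 - 0.2994)/(2√2) = -0.4432
|101⟩: (0.9541 + 0.2994)/(2√2) = 0.4432
|110⟩: (-0.9541 - 0.2994)/(2√2) = -0.4432
|111⟩: (0.9541 + 0.2994)/(2√2) = 0.4432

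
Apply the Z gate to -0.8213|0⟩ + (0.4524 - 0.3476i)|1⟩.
-0.8213|0⟩ + (-0.4524 + 0.3476i)|1⟩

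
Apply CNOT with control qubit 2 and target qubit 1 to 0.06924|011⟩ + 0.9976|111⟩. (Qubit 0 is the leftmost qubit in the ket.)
0.06924|001⟩ + 0.9976|101⟩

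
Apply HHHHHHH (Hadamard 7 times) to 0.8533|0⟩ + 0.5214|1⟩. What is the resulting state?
0.9721|0⟩ + 0.2347|1⟩

H² = I, so H^7 = H: a single Hadamard. With (a, b) = (0.8533, 0.5214), H gives ((a + b)/√2, (a − b)/√2) = (0.9721, 0.2347).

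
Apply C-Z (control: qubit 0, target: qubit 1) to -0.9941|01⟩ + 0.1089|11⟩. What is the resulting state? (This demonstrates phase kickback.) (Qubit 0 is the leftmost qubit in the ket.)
-0.9941|01⟩ - 0.1089|11⟩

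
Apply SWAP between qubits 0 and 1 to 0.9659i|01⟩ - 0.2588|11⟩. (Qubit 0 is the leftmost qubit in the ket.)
0.9659i|10⟩ - 0.2588|11⟩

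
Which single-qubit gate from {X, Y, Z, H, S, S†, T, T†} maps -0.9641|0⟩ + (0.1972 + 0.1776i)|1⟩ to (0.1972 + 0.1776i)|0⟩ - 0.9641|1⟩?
X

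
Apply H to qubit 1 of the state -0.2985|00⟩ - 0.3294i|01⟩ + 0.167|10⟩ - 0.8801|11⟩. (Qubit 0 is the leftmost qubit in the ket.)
(-0.2111 - 0.2329i)|00⟩ + (-0.2111 + 0.2329i)|01⟩ - 0.5042|10⟩ + 0.7404|11⟩

H on qubit 1 mixes each pair of kets that differ only in qubit 1: amplitudes (a, b) of (|…0…⟩, |…1…⟩) become ((a + b)/√2, (a − b)/√2). Kets absent from the input have amplitude 0.
(|00⟩, |01⟩): (a, b) = (-0.2985, -0.3294i) → ((-0.2111 - 0.2329i), (-0.2111 + 0.2329i))
(|10⟩, |11⟩): (a, b) = (0.167, -0.8801) → (-0.5042, 0.7404)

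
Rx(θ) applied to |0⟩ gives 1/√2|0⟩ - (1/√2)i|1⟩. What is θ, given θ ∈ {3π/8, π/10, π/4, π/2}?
π/2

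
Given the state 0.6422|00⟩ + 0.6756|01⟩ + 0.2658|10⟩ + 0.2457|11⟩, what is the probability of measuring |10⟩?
0.07065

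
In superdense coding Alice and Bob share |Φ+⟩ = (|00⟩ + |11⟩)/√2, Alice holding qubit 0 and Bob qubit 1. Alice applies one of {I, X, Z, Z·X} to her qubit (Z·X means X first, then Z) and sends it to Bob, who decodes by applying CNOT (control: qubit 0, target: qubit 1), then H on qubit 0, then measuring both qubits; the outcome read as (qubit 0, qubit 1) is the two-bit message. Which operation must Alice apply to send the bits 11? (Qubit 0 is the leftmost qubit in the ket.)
Z·X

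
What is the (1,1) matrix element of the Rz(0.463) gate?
(0.9733 + 0.2294i)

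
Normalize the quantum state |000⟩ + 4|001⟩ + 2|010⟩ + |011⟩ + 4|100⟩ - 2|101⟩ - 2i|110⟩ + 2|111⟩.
0.1414|000⟩ + 0.5657|001⟩ + 0.2828|010⟩ + 0.1414|011⟩ + 0.5657|100⟩ - 0.2828|101⟩ - 0.2828i|110⟩ + 0.2828|111⟩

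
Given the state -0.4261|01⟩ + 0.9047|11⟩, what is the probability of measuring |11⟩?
0.8185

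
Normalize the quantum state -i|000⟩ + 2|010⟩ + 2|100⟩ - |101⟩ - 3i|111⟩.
-0.2294i|000⟩ + 0.4588|010⟩ + 0.4588|100⟩ - 0.2294|101⟩ - 0.6882i|111⟩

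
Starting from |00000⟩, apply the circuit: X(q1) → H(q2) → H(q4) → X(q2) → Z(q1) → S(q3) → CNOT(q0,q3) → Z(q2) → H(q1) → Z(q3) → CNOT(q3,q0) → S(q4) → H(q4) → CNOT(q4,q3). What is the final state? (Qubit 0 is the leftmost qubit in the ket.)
(-0.25 - 0.25i)|00000⟩ + (-0.25 + 0.25i)|00011⟩ + (0.25 + 0.25i)|00100⟩ + (0.25 - 0.25i)|00111⟩ + (0.25 + 0.25i)|01000⟩ + (0.25 - 0.25i)|01011⟩ + (-0.25 - 0.25i)|01100⟩ + (-0.25 + 0.25i)|01111⟩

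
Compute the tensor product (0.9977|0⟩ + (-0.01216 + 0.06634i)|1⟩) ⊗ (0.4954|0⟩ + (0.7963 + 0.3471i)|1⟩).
0.4943|00⟩ + (0.7945 + 0.3463i)|01⟩ + (-0.006024 + 0.03286i)|10⟩ + (-0.03271 + 0.04861i)|11⟩

amp(|b₁b₂…⟩) = product of the factor amplitudes for bits b₁, b₂, …; only kets whose every factor amplitude is nonzero survive.
|00⟩: (0.9977)(0.4954) = 0.4943
|01⟩: (0.9977)(0.7963 + 0.3471i) = (0.7945 + 0.3463i)
|10⟩: (-0.01216 + 0.06634i)(0.4954) = (-0.006024 + 0.03286i)
|11⟩: (-0.01216 + 0.06634i)(0.7963 + 0.3471i) = (-0.03271 + 0.04861i)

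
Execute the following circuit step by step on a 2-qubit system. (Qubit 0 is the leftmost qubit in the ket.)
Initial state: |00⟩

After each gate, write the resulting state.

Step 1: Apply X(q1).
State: |01⟩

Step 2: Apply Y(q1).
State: -i|00⟩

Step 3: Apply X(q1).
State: -i|01⟩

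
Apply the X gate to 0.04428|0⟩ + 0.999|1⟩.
0.999|0⟩ + 0.04428|1⟩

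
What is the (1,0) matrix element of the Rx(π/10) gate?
-0.1564i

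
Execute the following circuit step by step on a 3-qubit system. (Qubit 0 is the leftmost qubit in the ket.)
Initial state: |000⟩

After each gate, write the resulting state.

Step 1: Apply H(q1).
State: 1/√2|000⟩ + 1/√2|010⟩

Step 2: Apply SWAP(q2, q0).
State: 1/√2|000⟩ + 1/√2|010⟩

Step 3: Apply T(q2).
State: 1/√2|000⟩ + 1/√2|010⟩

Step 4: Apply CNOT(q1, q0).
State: 1/√2|000⟩ + 1/√2|110⟩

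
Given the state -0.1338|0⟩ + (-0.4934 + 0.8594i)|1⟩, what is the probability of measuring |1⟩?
0.982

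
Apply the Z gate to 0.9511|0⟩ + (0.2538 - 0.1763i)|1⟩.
0.9511|0⟩ + (-0.2538 + 0.1763i)|1⟩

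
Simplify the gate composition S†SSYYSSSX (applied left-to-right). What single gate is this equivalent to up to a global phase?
X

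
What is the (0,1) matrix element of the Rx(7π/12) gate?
-0.7934i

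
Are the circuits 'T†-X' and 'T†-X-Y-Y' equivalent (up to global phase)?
Yes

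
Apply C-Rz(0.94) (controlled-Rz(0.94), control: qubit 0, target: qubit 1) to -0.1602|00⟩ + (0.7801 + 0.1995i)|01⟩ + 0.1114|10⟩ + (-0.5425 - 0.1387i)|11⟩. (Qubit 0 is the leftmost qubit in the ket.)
-0.1602|00⟩ + (0.7801 + 0.1995i)|01⟩ + (0.09932 - 0.05045i)|10⟩ + (-0.4209 - 0.3694i)|11⟩

C-Rz(0.94) leaves the control-|0⟩ kets |00⟩, |01⟩ unchanged and applies Rz(0.94) to qubit 1 on the control-|1⟩ pair (|10⟩, |11⟩).
Rz(0.94) = [[e^(−iθ/2), 0], [0, e^(iθ/2)]] with e^(±iθ/2) = cos(θ/2) ± i·sin(θ/2); θ = 0.94, cos(θ/2) ≈ 0.891568, sin(θ/2) ≈ 0.452886.
With a = amp(|10⟩) = 0.1114 and b = amp(|11⟩) = (-0.5425 - 0.1387i):
new amp(|10⟩) = (0.891568 - 0.452886i)·a = (0.09932 - 0.05045i)
new amp(|11⟩) = (0.891568 + 0.452886i)·b = (-0.4209 - 0.3694i)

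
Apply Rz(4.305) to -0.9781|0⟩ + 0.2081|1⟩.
(0.5374 + 0.8172i)|0⟩ + (-0.1143 + 0.1739i)|1⟩

Rz(4.305) = [[e^(−iθ/2), 0], [0, e^(iθ/2)]] with e^(±iθ/2) = cos(θ/2) ± i·sin(θ/2); θ = 4.305, cos(θ/2) ≈ -0.549448, sin(θ/2) ≈ 0.835528.
With a = amp(|0⟩) = -0.9781 and b = amp(|1⟩) = 0.2081:
new amp(|0⟩) = (-0.549448 - 0.835528i)·a = (0.5374 + 0.8172i)
new amp(|1⟩) = (-0.549448 + 0.835528i)·b = (-0.1143 + 0.1739i)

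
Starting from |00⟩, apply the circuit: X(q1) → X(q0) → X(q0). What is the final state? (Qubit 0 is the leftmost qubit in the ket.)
|01⟩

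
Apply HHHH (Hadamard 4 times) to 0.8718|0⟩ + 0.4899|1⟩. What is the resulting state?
0.8718|0⟩ + 0.4899|1⟩

H² = I, so an even number of Hadamards cancels: H^4 = I and the state is unchanged.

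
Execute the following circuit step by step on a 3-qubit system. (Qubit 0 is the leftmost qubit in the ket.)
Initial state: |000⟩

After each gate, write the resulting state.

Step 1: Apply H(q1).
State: 1/√2|000⟩ + 1/√2|010⟩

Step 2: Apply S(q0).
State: 1/√2|000⟩ + 1/√2|010⟩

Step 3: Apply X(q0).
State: 1/√2|100⟩ + 1/√2|110⟩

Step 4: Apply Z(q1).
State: 1/√2|100⟩ - 1/√2|110⟩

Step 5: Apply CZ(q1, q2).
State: 1/√2|100⟩ - 1/√2|110⟩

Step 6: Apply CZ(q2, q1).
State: 1/√2|100⟩ - 1/√2|110⟩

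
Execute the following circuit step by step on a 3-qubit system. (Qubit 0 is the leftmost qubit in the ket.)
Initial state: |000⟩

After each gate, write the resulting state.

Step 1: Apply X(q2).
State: |001⟩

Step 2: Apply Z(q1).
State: |001⟩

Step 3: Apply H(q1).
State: 1/√2|001⟩ + 1/√2|011⟩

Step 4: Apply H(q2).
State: 1/2|000⟩ - 1/2|001⟩ + 1/2|010⟩ - 1/2|011⟩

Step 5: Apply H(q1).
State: 1/√2|000⟩ - 1/√2|001⟩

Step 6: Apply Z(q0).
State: 1/√2|000⟩ - 1/√2|001⟩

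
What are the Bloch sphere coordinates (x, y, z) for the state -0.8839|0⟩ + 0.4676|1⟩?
(-0.8266, 0, 0.5626)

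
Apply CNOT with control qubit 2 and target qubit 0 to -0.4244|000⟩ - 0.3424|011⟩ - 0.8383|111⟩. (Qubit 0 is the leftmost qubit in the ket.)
-0.4244|000⟩ - 0.8383|011⟩ - 0.3424|111⟩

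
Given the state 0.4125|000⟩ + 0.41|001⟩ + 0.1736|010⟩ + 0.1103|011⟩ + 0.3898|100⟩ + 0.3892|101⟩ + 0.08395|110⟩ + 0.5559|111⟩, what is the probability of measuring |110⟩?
0.007048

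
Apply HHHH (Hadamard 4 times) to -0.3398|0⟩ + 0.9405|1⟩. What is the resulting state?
-0.3398|0⟩ + 0.9405|1⟩

H² = I, so an even number of Hadamards cancels: H^4 = I and the state is unchanged.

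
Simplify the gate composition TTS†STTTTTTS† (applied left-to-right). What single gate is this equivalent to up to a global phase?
S†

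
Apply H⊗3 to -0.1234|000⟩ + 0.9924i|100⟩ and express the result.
(-0.04363 + 0.3509i)|000⟩ + (-0.04363 + 0.3509i)|001⟩ + (-0.04363 + 0.3509i)|010⟩ + (-0.04363 + 0.3509i)|011⟩ + (-0.04363 - 0.3509i)|100⟩ + (-0.04363 - 0.3509i)|101⟩ + (-0.04363 - 0.3509i)|110⟩ + (-0.04363 - 0.3509i)|111⟩

H⊗3 gives amp(|y⟩) = (1/2√2) Σ_x (−1)^(x·y) amp(|x⟩), where x·y is the number of positions in which both x and y have a 1.
|000⟩: (-0.1234 + 0.9924i)/(2√2) = (-0.04363 + 0.3509i)
|001⟩: (-0.1234 + 0.9924i)/(2√2) = (-0.04363 + 0.3509i)
|010⟩: (-0.1234 + 0.9924i)/(2√2) = (-0.04363 + 0.3509i)
|011⟩: (-0.1234 + 0.9924i)/(2√2) = (-0.04363 + 0.3509i)
|100⟩: (-0.1234 - 0.9924i)/(2√2) = (-0.04363 - 0.3509i)
|101⟩: (-0.1234 - 0.9924i)/(2√2) = (-0.04363 - 0.3509i)
|110⟩: (-0.1234 - 0.9924i)/(2√2) = (-0.04363 - 0.3509i)
|111⟩: (-0.1234 - 0.9924i)/(2√2) = (-0.04363 - 0.3509i)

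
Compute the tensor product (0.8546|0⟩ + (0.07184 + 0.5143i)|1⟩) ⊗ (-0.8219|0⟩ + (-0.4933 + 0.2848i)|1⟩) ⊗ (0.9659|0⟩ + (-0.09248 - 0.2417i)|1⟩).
-0.6784|000⟩ + (0.06496 + 0.1698i)|001⟩ + (-0.4072 + 0.2351i)|010⟩ + (0.09781 + 0.07939i)|011⟩ + (-0.05703 - 0.4083i)|100⟩ + (-0.09671 + 0.05336i)|101⟩ + (-0.1757 - 0.2253i)|110⟩ + (-0.03955 + 0.06554i)|111⟩

amp(|b₁b₂…⟩) = product of the factor amplitudes for bits b₁, b₂, …; only kets whose every factor amplitude is nonzero survive.
|000⟩: (0.8546)(-0.8219)(0.9659) = -0.6784
|001⟩: (0.8546)(-0.8219)(-0.09248 - 0.2417i) = (0.06496 + 0.1698i)
|010⟩: (0.8546)(-0.4933 + 0.2848i)(0.9659) = (-0.4072 + 0.2351i)
|011⟩: (0.8546)(-0.4933 + 0.2848i)(-0.09248 - 0.2417i) = (0.09781 + 0.07939i)
|100⟩: (0.07184 + 0.5143i)(-0.8219)(0.9659) = (-0.05703 - 0.4083i)
|101⟩: (0.07184 + 0.5143i)(-0.8219)(-0.09248 - 0.2417i) = (-0.09671 + 0.05336i)
|110⟩: (0.07184 + 0.5143i)(-0.4933 + 0.2848i)(0.9659) = (-0.1757 - 0.2253i)
|111⟩: (0.07184 + 0.5143i)(-0.4933 + 0.2848i)(-0.09248 - 0.2417i) = (-0.03955 + 0.06554i)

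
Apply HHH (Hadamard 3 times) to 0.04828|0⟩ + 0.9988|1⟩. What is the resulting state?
0.7404|0⟩ - 0.6721|1⟩

H² = I, so H^3 = H: a single Hadamard. With (a, b) = (0.04828, 0.9988), H gives ((a + b)/√2, (a − b)/√2) = (0.7404, -0.6721).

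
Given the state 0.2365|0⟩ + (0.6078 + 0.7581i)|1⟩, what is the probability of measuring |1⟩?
0.9441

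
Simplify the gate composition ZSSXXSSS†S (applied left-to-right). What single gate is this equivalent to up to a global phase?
Z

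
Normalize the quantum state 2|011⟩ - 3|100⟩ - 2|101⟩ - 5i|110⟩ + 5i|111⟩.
0.2443|011⟩ - 0.3665|100⟩ - 0.2443|101⟩ - 0.6108i|110⟩ + 0.6108i|111⟩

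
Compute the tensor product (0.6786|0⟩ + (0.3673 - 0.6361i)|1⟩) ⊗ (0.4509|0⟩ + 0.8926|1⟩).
0.306|00⟩ + 0.6057|01⟩ + (0.1656 - 0.2868i)|10⟩ + (0.3279 - 0.5678i)|11⟩

amp(|b₁b₂…⟩) = product of the factor amplitudes for bits b₁, b₂, …; only kets whose every factor amplitude is nonzero survive.
|00⟩: (0.6786)(0.4509) = 0.306
|01⟩: (0.6786)(0.8926) = 0.6057
|10⟩: (0.3673 - 0.6361i)(0.4509) = (0.1656 - 0.2868i)
|11⟩: (0.3673 - 0.6361i)(0.8926) = (0.3279 - 0.5678i)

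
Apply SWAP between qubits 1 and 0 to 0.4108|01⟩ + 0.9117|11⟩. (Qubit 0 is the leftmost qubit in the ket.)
0.4108|10⟩ + 0.9117|11⟩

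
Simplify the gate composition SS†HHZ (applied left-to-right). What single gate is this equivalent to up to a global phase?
Z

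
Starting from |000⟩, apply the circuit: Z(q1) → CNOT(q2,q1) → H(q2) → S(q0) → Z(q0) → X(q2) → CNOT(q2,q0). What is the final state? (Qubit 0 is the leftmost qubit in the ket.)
1/√2|000⟩ + 1/√2|101⟩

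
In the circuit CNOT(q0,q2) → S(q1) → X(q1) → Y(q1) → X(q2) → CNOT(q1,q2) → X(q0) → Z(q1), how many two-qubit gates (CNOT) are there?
2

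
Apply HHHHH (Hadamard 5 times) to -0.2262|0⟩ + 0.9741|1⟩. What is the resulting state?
0.5288|0⟩ - 0.8487|1⟩

H² = I, so H^5 = H: a single Hadamard. With (a, b) = (-0.2262, 0.9741), H gives ((a + b)/√2, (a − b)/√2) = (0.5288, -0.8487).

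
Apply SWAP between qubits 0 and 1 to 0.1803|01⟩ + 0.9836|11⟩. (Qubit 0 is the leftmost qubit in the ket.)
0.1803|10⟩ + 0.9836|11⟩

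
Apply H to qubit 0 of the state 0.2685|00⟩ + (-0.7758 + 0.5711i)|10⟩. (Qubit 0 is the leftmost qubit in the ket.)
(-0.3587 + 0.4038i)|00⟩ + (0.7384 - 0.4038i)|10⟩

H on qubit 0 mixes each pair of kets that differ only in qubit 0: amplitudes (a, b) of (|…0…⟩, |…1…⟩) become ((a + b)/√2, (a − b)/√2). Kets absent from the input have amplitude 0.
(|00⟩, |10⟩): (a, b) = (0.2685, (-0.7758 + 0.5711i)) → ((-0.3587 + 0.4038i), (0.7384 - 0.4038i))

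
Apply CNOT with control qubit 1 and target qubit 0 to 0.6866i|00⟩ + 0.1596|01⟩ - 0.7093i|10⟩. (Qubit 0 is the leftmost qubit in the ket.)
0.6866i|00⟩ - 0.7093i|10⟩ + 0.1596|11⟩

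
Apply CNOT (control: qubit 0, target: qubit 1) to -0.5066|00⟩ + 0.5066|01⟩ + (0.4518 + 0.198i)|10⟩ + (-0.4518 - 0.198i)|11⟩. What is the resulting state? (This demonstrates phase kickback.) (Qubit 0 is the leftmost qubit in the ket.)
-0.5066|00⟩ + 0.5066|01⟩ + (-0.4518 - 0.198i)|10⟩ + (0.4518 + 0.198i)|11⟩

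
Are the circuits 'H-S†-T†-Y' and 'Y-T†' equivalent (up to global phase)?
No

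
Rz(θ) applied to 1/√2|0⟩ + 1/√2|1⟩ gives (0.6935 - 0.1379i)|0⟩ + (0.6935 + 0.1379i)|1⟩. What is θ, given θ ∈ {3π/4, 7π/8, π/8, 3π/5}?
π/8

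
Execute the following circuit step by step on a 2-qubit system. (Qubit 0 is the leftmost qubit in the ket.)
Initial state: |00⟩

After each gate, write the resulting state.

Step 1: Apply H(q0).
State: 1/√2|00⟩ + 1/√2|10⟩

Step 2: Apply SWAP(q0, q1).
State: 1/√2|00⟩ + 1/√2|01⟩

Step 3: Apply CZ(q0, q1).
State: 1/√2|00⟩ + 1/√2|01⟩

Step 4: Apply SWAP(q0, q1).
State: 1/√2|00⟩ + 1/√2|10⟩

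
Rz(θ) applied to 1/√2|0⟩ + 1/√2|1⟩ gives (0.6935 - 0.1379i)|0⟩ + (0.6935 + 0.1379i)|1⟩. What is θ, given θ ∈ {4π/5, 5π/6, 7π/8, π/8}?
π/8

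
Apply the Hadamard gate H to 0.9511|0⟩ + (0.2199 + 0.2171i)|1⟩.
(0.828 + 0.1535i)|0⟩ + (0.517 - 0.1535i)|1⟩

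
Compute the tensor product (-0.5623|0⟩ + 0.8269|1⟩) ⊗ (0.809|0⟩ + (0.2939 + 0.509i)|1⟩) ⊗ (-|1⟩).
0.4549|001⟩ + (0.1653 + 0.2862i)|011⟩ - 0.669|101⟩ + (-0.243 - 0.4209i)|111⟩

amp(|b₁b₂…⟩) = product of the factor amplitudes for bits b₁, b₂, …; only kets whose every factor amplitude is nonzero survive.
|001⟩: (-0.5623)(0.809)(-1) = 0.4549
|011⟩: (-0.5623)(0.2939 + 0.509i)(-1) = (0.1653 + 0.2862i)
|101⟩: (0.8269)(0.809)(-1) = -0.669
|111⟩: (0.8269)(0.2939 + 0.509i)(-1) = (-0.243 - 0.4209i)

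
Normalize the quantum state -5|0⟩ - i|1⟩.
-0.9806|0⟩ - 0.1961i|1⟩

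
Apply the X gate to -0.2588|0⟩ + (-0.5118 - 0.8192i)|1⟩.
(-0.5118 - 0.8192i)|0⟩ - 0.2588|1⟩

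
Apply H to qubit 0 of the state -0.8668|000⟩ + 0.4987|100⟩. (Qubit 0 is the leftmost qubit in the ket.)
-0.2603|000⟩ - 0.9656|100⟩

H on qubit 0 mixes each pair of kets that differ only in qubit 0: amplitudes (a, b) of (|…0…⟩, |…1…⟩) become ((a + b)/√2, (a − b)/√2). Kets absent from the input have amplitude 0.
(|000⟩, |100⟩): (a, b) = (-0.8668, 0.4987) → (-0.2603, -0.9656)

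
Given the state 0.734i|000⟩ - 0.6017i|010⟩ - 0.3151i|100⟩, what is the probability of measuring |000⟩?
0.5388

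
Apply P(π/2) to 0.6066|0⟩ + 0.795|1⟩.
0.6066|0⟩ + 0.795i|1⟩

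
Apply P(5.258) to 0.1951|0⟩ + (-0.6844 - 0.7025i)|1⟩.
0.1951|0⟩ + (-0.9557 + 0.2205i)|1⟩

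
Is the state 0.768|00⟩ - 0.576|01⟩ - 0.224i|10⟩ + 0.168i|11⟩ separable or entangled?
Separable

Writing the state as a|00⟩ + b|01⟩ + c|10⟩ + d|11⟩, it is a product state iff ad − bc = 0.
Here (a, b, c, d) = (0.768, -0.576, -0.224i, 0.168i): ad − bc = (0.768)(0.168i) − (-0.576)(-0.224i) = 0, so the state is separable.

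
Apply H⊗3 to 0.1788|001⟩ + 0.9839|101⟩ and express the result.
0.4111|000⟩ - 0.4111|001⟩ + 0.4111|010⟩ - 0.4111|011⟩ - 0.2846|100⟩ + 0.2846|101⟩ - 0.2846|110⟩ + 0.2846|111⟩

H⊗3 gives amp(|y⟩) = (1/2√2) Σ_x (−1)^(x·y) amp(|x⟩), where x·y is the number of positions in which both x and y have a 1.
|000⟩: (0.1788 + 0.9839)/(2√2) = 0.4111
|001⟩: (-0.1788 - 0.9839)/(2√2) = -0.4111
|010⟩: (0.1788 + 0.9839)/(2√2) = 0.4111
|011⟩: (-0.1788 - 0.9839)/(2√2) = -0.4111
|100⟩: (0.1788 - 0.9839)/(2√2) = -0.2846
|101⟩: (-0.1788 + 0.9839)/(2√2) = 0.2846
|110⟩: (0.1788 - 0.9839)/(2√2) = -0.2846
|111⟩: (-0.1788 + 0.9839)/(2√2) = 0.2846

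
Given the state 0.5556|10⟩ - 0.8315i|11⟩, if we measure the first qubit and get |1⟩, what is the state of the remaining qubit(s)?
0.5556|0⟩ - 0.8315i|1⟩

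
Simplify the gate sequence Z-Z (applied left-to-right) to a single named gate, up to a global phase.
I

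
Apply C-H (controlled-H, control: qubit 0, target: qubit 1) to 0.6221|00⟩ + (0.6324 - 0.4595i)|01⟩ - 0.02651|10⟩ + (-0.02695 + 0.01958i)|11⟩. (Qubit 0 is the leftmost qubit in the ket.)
0.6221|00⟩ + (0.6324 - 0.4595i)|01⟩ + (-0.0378 + 0.01385i)|10⟩ + (0.0003111 - 0.01385i)|11⟩

C-H leaves the control-|0⟩ kets |00⟩, |01⟩ unchanged and applies H to qubit 1 on the control-|1⟩ pair (|10⟩, |11⟩).
H = [[1/√2, 1/√2], [1/√2, -1/√2]].
With a = amp(|10⟩) = -0.02651 and b = amp(|11⟩) = (-0.02695 + 0.01958i):
new amp(|10⟩) = (1/√2)·a + (1/√2)·b = (-0.0378 + 0.01385i)
new amp(|11⟩) = (1/√2)·a + (-1/√2)·b = (0.0003111 - 0.01385i)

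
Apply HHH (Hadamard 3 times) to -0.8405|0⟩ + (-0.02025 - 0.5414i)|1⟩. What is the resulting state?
(-0.6086 - 0.3828i)|0⟩ + (-0.58 + 0.3828i)|1⟩

H² = I, so H^3 = H: a single Hadamard. With (a, b) = (-0.8405, (-0.02025 - 0.5414i)), H gives ((a + b)/√2, (a − b)/√2) = ((-0.6086 - 0.3828i), (-0.58 + 0.3828i)).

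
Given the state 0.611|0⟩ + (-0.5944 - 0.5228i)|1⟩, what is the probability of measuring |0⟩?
0.3733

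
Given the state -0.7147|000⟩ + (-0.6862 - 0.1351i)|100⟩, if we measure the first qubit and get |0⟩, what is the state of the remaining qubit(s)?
-|00⟩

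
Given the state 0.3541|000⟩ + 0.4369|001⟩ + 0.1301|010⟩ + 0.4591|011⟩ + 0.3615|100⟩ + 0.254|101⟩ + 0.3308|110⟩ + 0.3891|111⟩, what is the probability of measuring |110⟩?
0.1094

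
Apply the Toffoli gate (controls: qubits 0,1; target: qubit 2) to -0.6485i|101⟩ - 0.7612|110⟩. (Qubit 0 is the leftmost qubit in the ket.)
-0.6485i|101⟩ - 0.7612|111⟩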